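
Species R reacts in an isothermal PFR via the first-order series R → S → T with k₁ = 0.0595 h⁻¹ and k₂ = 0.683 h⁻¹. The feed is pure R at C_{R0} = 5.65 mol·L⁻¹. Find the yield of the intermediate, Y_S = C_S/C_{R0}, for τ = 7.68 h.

Solving the coupled first-order balances gives C_S(τ) = [k₁/(k₂−k₁)]·C_{R0}·(e^(−k₁τ) − e^(−k₂τ)).
e^(−k₁τ) = e^(−0.0595×7.68) = e^(−0.4570) = 0.6332; e^(−k₂τ) = e^(−5.245) = 0.005272.
C_S = 0.0595×5.65/(0.683−0.0595) × (0.6332−0.005272) = 0.5392×0.6279 = 0.3386 mol·L⁻¹.
Y_S = C_S/C_{R0} = 0.3386/5.65 = 0.0599.

0.0599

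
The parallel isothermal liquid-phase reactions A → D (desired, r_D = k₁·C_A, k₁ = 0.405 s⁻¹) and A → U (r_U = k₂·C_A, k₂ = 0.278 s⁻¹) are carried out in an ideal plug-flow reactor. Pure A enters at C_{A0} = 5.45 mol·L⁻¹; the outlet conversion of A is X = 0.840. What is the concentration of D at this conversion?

2.71 mol·L⁻¹

C_A = C_{A0}(1−X) = 0.8720 mol·L⁻¹.
Both paths are first order in A, so the instantaneous fraction to D is constant: dC_D/d(−C_A) = k₁/(k₁+k₂) = 0.5930.
C_D = 0.5930·(C_{A0}−C_A) = 0.5930×4.578 = 2.71 mol·L⁻¹.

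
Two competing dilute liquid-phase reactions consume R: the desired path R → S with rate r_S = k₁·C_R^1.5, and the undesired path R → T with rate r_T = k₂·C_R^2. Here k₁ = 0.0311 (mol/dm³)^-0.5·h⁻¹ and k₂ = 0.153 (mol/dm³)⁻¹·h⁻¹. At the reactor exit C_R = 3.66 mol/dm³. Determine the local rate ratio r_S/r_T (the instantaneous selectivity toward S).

S_{S/T} = r_S/r_T = (k₁·C_R^1.5)/(k₂·C_R^2) = (k₁/k₂)·C_R^-0.5.
= (0.0311×3.660^1.5) / (0.153×3.660^2) = 0.2178/2.050 = 0.106.

0.106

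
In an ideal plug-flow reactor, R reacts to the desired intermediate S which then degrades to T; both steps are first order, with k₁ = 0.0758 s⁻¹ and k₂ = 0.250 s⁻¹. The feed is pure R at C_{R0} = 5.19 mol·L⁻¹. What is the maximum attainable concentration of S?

Evaluating C_S at τ_opt = ln(k₂/k₁)/(k₂−k₁) gives C_{S,max}/C_{R0} = (k₁/k₂)^[k₂/(k₂−k₁)].
= (0.0758/0.250)^(0.250/(0.250−0.0758)) = (0.3032)^(1.435) = 0.1804.
C_{S,max} = 0.1804×5.19 = 0.936 mol·L⁻¹.

0.936 mol·L⁻¹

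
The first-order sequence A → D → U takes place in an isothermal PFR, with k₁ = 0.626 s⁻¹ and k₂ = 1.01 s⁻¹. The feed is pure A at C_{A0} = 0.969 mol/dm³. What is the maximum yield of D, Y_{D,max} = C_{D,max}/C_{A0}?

For a first-order series the maximum intermediate yield is C_{D,max}/C_{A0} = (k₁/k₂)^[k₂/(k₂−k₁)].
= (0.626/1.01)^(1.01/(1.01−0.626)) = (0.6198)^(2.630) = 0.2842.

0.284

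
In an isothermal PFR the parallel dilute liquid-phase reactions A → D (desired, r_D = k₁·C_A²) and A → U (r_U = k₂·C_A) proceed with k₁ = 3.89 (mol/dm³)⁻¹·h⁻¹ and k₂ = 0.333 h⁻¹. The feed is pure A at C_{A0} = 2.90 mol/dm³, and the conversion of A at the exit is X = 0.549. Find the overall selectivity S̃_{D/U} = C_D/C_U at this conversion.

C_A = C_{A0}(1−X) = 1.308 mol/dm³.
Along a PFR/batch, dC_U/dC_A = −r_U/(r_D+r_U) = −k₂/(k₂+k₁·C_A).
Integrating from C_{A0} to C_A: C_U = (0.333/3.89)·ln[(0.333+3.89·2.90)/(0.333+3.89·1.31)] = 0.08560·ln(11.61/5.421) = 0.06523 mol/dm³.
Then C_D = (C_{A0}−C_A) − C_U = 1.592 − 0.06523 = 1.527 mol/dm³.
S̃_{D/U} = C_D/C_U = 1.527/0.06523 = 23.4.

23.4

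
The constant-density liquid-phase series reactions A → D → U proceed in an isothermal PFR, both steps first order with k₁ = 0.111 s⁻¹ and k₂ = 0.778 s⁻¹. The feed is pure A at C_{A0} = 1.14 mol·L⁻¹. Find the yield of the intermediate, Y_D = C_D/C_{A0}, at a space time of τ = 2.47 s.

0.102

For first-order series with pure A initially, C_D(τ) = k₁C_{A0}/(k₂−k₁)·(e^(−k₁τ) − e^(−k₂τ)).
e^(−k₁τ) = e^(−0.111×2.47) = e^(−0.2742) = 0.7602; e^(−k₂τ) = e^(−1.922) = 0.1464.
C_D = 0.111×1.14/(0.778−0.111) × (0.7602−0.1464) = 0.1897×0.6138 = 0.1165 mol·L⁻¹.
Y_D = C_D/C_{A0} = 0.1165/1.14 = 0.102.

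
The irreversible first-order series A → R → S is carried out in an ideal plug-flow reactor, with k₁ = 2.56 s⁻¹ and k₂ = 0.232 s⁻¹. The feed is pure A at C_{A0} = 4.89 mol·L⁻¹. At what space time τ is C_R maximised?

For first-order series the maximum of C_R occurs at τ_opt = ln(k₂/k₁)/(k₂−k₁).
= ln(0.232/2.56)/(0.232−2.56) = ln(0.09062)/-2.328 = -2.401/-2.328 = 1.03 s.

1.03 s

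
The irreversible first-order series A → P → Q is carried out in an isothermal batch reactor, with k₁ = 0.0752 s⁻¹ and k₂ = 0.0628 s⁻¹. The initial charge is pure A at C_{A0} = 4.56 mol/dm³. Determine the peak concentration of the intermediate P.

For a first-order series the maximum intermediate yield is C_{P,max}/C_{A0} = (k₁/k₂)^[k₂/(k₂−k₁)].
= (0.0752/0.0628)^(0.0628/(0.0628−0.0752)) = (1.197)^(-5.065) = 0.4015.
C_{P,max} = 0.4015×4.56 = 1.83 mol/dm³.

1.83 mol/dm³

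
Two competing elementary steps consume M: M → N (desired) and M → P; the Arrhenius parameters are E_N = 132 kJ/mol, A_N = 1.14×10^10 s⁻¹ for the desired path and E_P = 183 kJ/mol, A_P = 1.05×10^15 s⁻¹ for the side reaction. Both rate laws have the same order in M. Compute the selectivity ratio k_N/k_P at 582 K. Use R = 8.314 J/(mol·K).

Since both paths have the same order in M, the concentration cancels and S_{N/P} = k_N/k_P = (A_N/A_P)·exp[(E_P−E_N)/(RT)].
(E_P−E_N)/(RT) = (183−132)×10³/(8.314×582) = 51000/4839 = 10.54.
k_N/k_P = (1.14×10^10/1.05×10^15)·exp(10.54) = 1.086×10^-5 × 37794 = 0.410.
Since E_N < E_P, lowering the temperature improves selectivity toward N.

0.410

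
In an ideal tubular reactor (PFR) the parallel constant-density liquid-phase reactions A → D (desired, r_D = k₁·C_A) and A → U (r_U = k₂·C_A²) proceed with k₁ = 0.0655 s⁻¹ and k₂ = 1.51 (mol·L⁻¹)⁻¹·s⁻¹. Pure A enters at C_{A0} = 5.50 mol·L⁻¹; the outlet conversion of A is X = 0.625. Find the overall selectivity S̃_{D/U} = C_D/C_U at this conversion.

0.0124

C_A = C_{A0}(1−X) = 2.062 mol·L⁻¹.
Along a PFR/batch, dC_D/dC_A = −r_D/(r_D+r_U) = −k₁/(k₁+k₂·C_A).
Integrating from C_{A0} to C_A: C_D = (0.0655/1.51)·ln[(0.0655+1.51·5.50)/(0.0655+1.51·2.06)] = 0.04338·ln(8.370/3.180) = 0.04198 mol·L⁻¹.
C_U = (C_{A0}−C_A)−C_D = 3.396 mol·L⁻¹; S̃_{D/U} = 0.04198/3.396 = 0.0124.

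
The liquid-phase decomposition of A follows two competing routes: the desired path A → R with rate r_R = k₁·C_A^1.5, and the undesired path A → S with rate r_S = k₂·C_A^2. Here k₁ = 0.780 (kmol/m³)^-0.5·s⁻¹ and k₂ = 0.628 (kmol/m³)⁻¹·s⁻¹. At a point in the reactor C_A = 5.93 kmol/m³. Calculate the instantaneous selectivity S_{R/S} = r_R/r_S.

S_{R/S} = r_R/r_S = (k₁·C_A^1.5)/(k₂·C_A^2) = (k₁/k₂)·C_A^-0.5.
= (0.780×5.930^1.5) / (0.628×5.930^2) = 11.26/22.08 = 0.510.

0.510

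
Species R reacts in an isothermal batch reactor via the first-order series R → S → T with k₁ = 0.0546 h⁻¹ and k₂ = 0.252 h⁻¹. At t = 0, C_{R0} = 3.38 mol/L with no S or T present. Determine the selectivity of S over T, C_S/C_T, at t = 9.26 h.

Solving the coupled first-order balances gives C_S(t) = [k₁/(k₂−k₁)]·C_{R0}·(e^(−k₁t) − e^(−k₂t)).
e^(−k₁t) = e^(−0.0546×9.26) = e^(−0.5056) = 0.6031; e^(−k₂t) = e^(−2.334) = 0.09695.
C_S = 0.0546×3.38/(0.252−0.0546) × (0.6031−0.09695) = 0.9349×0.5062 = 0.4732 mol/L.
C_R = C_{R0}e^(−k₁t) = 2.039 mol/L, so C_T = C_{R0}−C_R−C_S = 0.8681 mol/L; C_S/C_T = 0.545.

0.545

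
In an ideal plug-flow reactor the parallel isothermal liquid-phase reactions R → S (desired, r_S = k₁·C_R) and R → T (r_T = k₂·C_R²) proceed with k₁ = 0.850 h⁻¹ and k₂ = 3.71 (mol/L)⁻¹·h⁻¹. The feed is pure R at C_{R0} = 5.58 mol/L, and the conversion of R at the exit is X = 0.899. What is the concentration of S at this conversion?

C_R = C_{R0}(1−X) = 0.5636 mol/L.
Along a PFR/batch, dC_S/dC_R = −r_S/(r_S+r_T) = −k₁/(k₁+k₂·C_R).
Integrating from C_{R0} to C_R: C_S = (0.850/3.71)·ln[(0.850+3.71·5.58)/(0.850+3.71·0.564)] = 0.2291·ln(21.55/2.941) = 0.4563 mol/L.

0.456 mol/L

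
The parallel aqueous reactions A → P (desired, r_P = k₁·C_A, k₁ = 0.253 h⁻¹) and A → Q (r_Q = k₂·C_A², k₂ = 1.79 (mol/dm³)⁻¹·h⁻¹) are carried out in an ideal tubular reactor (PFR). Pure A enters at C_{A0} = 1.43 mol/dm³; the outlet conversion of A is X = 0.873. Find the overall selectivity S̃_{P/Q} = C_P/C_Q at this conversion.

C_A = C_{A0}(1−X) = 0.1816 mol/dm³.
Along a PFR/batch, dC_P/dC_A = −r_P/(r_P+r_Q) = −k₁/(k₁+k₂·C_A).
Integrating from C_{A0} to C_A: C_P = (0.253/1.79)·ln[(0.253+1.79·1.43)/(0.253+1.79·0.182)] = 0.1413·ln(2.813/0.5781) = 0.2236 mol/dm³.
C_Q = (C_{A0}−C_A)−C_P = 1.025 mol/dm³; S̃_{P/Q} = 0.2236/1.025 = 0.218.

0.218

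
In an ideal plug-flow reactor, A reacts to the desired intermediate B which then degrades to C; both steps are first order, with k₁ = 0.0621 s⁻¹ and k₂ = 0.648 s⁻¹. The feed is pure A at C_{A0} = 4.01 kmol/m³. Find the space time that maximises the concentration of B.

4.00 s

The intermediate peaks when r₁ = r₂, i.e. k₁e^(−k₁τ) = k₂e^(−k₂τ), giving τ_opt = ln(k₂/k₁)/(k₂−k₁).
= ln(0.648/0.0621)/(0.648−0.0621) = ln(10.43)/0.5859 = 2.345/0.5859 = 4.00 s.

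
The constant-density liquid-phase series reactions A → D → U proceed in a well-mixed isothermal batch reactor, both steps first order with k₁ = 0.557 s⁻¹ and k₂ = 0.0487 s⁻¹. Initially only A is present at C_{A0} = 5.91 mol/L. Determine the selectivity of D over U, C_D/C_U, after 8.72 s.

2.49

The intermediate concentration in a first-order A→B→C sequence is C_D = k₁C_{A0}(e^(−k₁t) − e^(−k₂t))/(k₂−k₁).
e^(−k₁t) = e^(−0.557×8.72) = e^(−4.857) = 0.007773; e^(−k₂t) = e^(−0.4247) = 0.6540.
C_D = 0.557×5.91/(0.0487−0.557) × (0.007773−0.6540) = (-6.476)×(-0.6462) = 4.185 mol/L.
C_A = C_{A0}e^(−k₁t) = 0.04594 mol/L, so C_U = C_{A0}−C_A−C_D = 1.679 mol/L; C_D/C_U = 2.49.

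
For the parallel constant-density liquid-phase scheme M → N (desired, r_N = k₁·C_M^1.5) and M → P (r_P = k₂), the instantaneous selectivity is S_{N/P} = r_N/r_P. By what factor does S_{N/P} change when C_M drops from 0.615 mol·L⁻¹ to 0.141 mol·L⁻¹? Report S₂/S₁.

S_{N/P} = (k₁/k₂)·C_M^1.5, so S₂/S₁ = (C_{M,2}/C_{M,1})^1.5.
= (0.141/0.615)^1.5 = (0.2293)^1.5 = 0.110.

0.110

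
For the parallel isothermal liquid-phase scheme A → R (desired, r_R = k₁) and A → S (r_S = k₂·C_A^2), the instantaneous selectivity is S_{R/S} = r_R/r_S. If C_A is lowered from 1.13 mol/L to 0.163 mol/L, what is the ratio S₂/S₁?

48.1

S_{R/S} = (k₁/k₂)·C_A^-2, so S₂/S₁ = (C_{A,2}/C_{A,1})^-2.
= (0.163/1.13)^(-2) = (0.1442)^(-2) = 48.1.
Selectivity toward R rises as C_A falls — low-concentration operation is favoured.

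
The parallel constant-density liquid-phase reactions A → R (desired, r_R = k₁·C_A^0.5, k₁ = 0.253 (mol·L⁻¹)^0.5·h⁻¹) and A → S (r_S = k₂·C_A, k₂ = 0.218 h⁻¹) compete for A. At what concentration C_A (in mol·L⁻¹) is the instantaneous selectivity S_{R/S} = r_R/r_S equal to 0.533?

S_{R/S} = (k₁/k₂)·C_A^-0.5 ⇒ C_A = (S·k₂/k₁)^(-2).
= (0.533×0.218/0.253)^(-2) = (0.4593)^(-2) = 4.74 mol·L⁻¹.

4.74 mol·L⁻¹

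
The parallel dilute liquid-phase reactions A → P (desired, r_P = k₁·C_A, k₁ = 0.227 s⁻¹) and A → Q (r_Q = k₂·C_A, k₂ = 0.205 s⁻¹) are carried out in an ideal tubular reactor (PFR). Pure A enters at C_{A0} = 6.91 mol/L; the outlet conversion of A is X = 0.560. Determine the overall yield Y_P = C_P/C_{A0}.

C_A = C_{A0}(1−X) = 3.040 mol/L.
Both paths are first order in A, so the instantaneous fraction to P is constant: dC_P/d(−C_A) = k₁/(k₁+k₂) = 0.5255.
C_P = 0.5255·(C_{A0}−C_A) = 0.5255×3.870 = 2.03 mol/L.
Y_P = C_P/C_{A0} = 2.033/6.91 = 0.294.

0.294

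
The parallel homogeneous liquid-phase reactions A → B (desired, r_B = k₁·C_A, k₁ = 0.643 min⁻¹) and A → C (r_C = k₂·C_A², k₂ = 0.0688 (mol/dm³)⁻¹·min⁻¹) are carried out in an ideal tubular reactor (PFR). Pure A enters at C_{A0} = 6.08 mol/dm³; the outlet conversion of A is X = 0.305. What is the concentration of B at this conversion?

C_A = C_{A0}(1−X) = 4.226 mol/dm³.
Along a PFR/batch, dC_B/dC_A = −r_B/(r_B+r_C) = −k₁/(k₁+k₂·C_A).
Integrating from C_{A0} to C_A: C_B = (0.643/0.0688)·ln[(0.643+0.0688·6.08)/(0.643+0.0688·4.23)] = 9.346·ln(1.061/0.9337) = 1.197 mol/dm³.

1.20 mol/dm³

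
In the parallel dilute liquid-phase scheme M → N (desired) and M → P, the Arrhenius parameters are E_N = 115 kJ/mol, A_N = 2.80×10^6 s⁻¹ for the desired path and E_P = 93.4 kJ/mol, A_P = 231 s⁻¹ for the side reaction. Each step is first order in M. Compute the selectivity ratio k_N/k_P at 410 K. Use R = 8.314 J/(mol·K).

k_N/k_P = (A_N/A_P)·exp[−(E_N−E_P)/(RT)] = (A_N/A_P)·exp[(E_P−E_N)/(RT)].
(E_P−E_N)/(RT) = (93.4−115)×10³/(8.314×410) = -21600/3409 = -6.337.
k_N/k_P = (2.80×10^6/231)·exp(-6.337) = 12121 × 0.001770 = 21.5.

21.5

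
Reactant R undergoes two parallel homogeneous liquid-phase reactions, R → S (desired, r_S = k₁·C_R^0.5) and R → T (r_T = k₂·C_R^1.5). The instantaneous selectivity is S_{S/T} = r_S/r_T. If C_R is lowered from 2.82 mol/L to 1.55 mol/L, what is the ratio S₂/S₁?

1.82

S_{S/T} = (k₁/k₂)·C_R⁻¹, so S₂/S₁ = (C_{R,2}/C_{R,1})⁻¹.
= 2.82/1.55 = 1.82.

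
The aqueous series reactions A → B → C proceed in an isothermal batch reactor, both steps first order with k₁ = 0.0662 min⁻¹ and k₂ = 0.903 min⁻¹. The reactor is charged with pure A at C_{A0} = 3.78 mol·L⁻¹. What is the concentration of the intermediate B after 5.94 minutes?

For first-order series with pure A initially, C_B(t) = k₁C_{A0}/(k₂−k₁)·(e^(−k₁t) − e^(−k₂t)).
e^(−k₁t) = e^(−0.0662×5.94) = e^(−0.3932) = 0.6749; e^(−k₂t) = e^(−5.364) = 0.004683.
C_B = 0.0662×3.78/(0.903−0.0662) × (0.6749−0.004683) = 0.2990×0.6702 = 0.2004 mol·L⁻¹.

0.200 mol·L⁻¹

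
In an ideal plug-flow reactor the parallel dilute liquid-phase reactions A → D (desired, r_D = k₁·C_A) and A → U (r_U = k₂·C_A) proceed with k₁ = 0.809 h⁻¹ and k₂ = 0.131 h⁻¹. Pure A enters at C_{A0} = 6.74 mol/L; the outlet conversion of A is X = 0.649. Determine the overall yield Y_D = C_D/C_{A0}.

C_A = C_{A0}(1−X) = 2.366 mol/L.
Both paths are first order in A, so the instantaneous fraction to D is constant: dC_D/d(−C_A) = k₁/(k₁+k₂) = 0.8606.
C_D = 0.8606·(C_{A0}−C_A) = 0.8606×4.374 = 3.76 mol/L.
Y_D = C_D/C_{A0} = 3.765/6.74 = 0.559.

0.559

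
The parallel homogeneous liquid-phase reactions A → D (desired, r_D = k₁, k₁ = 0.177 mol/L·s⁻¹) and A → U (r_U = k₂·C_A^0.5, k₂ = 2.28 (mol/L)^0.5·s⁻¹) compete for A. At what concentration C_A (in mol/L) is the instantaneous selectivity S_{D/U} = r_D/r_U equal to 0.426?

S_{D/U} = (k₁/k₂)·C_A^-0.5 ⇒ C_A = (S·k₂/k₁)^(-2).
= (0.426×2.28/0.177)^(-2) = (5.487)^(-2) = 0.0332 mol/L.

0.0332 mol/L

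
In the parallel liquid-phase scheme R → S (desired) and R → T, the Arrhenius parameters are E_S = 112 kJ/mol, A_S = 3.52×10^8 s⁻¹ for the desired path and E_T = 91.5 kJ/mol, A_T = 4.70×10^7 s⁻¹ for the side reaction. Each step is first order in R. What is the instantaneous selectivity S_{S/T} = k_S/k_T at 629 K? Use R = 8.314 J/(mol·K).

k_S/k_T = (A_S/A_T)·exp[−(E_S−E_T)/(RT)] = (A_S/A_T)·exp[(E_T−E_S)/(RT)].
(E_T−E_S)/(RT) = (91.5−112)×10³/(8.314×629) = -20500/5230 = -3.920.
k_S/k_T = (3.52×10^8/4.70×10^7)·exp(-3.920) = 7.489 × 0.01984 = 0.149.
Since E_S > E_T, raising the temperature improves selectivity toward S.

0.149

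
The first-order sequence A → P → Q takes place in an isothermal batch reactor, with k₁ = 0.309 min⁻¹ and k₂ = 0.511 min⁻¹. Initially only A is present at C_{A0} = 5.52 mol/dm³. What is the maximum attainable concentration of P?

1.55 mol/dm³

Evaluating C_P at t_opt = ln(k₂/k₁)/(k₂−k₁) gives C_{P,max}/C_{A0} = (k₁/k₂)^[k₂/(k₂−k₁)].
= (0.309/0.511)^(0.511/(0.511−0.309)) = (0.6047)^(2.530) = 0.2801.
C_{P,max} = 0.2801×5.52 = 1.55 mol/dm³.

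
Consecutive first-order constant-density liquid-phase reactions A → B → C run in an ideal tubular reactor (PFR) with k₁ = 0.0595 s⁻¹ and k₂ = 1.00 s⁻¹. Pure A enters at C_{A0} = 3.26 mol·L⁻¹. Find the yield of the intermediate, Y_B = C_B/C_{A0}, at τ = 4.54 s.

The intermediate concentration in a first-order A→B→C sequence is C_B = k₁C_{A0}(e^(−k₁τ) − e^(−k₂τ))/(k₂−k₁).
e^(−k₁τ) = e^(−0.0595×4.54) = e^(−0.2701) = 0.7633; e^(−k₂τ) = e^(−4.540) = 0.01067.
C_B = 0.0595×3.26/(1.00−0.0595) × (0.7633−0.01067) = 0.2062×0.7526 = 0.1552 mol·L⁻¹.
Y_B = C_B/C_{A0} = 0.1552/3.26 = 0.0476.

0.0476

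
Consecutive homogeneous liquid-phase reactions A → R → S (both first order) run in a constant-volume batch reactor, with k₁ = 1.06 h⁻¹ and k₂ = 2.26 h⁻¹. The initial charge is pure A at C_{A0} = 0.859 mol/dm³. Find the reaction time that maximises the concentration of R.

For first-order series the maximum of C_R occurs at t_opt = ln(k₂/k₁)/(k₂−k₁).
= ln(2.26/1.06)/(2.26−1.06) = ln(2.132)/1.200 = 0.7571/1.200 = 0.631 h.

0.631 h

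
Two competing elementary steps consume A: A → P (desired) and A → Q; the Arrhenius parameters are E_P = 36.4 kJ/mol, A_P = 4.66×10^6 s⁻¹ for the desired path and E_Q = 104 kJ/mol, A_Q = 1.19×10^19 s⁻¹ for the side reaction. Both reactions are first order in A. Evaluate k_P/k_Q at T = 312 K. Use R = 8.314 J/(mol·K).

0.0814

k_P/k_Q = (A_P/A_Q)·exp[−(E_P−E_Q)/(RT)] = (A_P/A_Q)·exp[(E_Q−E_P)/(RT)].
(E_Q−E_P)/(RT) = (104−36.4)×10³/(8.314×312) = 67600/2594 = 26.06.
k_P/k_Q = (4.66×10^6/1.19×10^19)·exp(26.06) = 3.916×10^-13 × 2.079×10^11 = 0.0814.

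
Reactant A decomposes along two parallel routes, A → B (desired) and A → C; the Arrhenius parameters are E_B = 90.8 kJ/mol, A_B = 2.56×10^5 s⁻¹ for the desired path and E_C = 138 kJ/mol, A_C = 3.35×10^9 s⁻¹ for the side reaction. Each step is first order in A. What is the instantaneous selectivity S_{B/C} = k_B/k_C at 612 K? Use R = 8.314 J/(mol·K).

0.816

k_B/k_C = (A_B/A_C)·exp[−(E_B−E_C)/(RT)] = (A_B/A_C)·exp[(E_C−E_B)/(RT)].
(E_C−E_B)/(RT) = (138−90.8)×10³/(8.314×612) = 47200/5088 = 9.276.
k_B/k_C = (2.56×10^5/3.35×10^9)·exp(9.276) = 7.642×10^-5 × 10683 = 0.816.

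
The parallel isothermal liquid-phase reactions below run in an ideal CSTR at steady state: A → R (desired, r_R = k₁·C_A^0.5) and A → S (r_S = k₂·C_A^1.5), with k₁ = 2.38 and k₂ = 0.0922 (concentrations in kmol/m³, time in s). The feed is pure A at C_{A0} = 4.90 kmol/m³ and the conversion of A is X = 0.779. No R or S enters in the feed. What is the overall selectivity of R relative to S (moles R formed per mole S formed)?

Exit C_A = C_{A0}(1−X) = 4.90×0.221 = 1.083 kmol/m³.
In a CSTR the entire volume is at exit conditions, so r_R = 2.38×1.083^0.5 = 2.477 and r_S = 0.0922×1.083^1.5 = 0.1039.
Overall selectivity = C_R/C_S = r_Rτ/(r_Sτ) = r_R/r_S = 23.8.

23.8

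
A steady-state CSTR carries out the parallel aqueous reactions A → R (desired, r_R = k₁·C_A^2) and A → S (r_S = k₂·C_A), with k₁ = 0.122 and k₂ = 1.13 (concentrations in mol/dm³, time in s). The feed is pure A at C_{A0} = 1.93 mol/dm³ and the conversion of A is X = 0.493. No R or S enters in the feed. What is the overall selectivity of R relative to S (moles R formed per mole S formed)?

Exit C_A = C_{A0}(1−X) = 1.93×0.507 = 0.9785 mol/dm³.
Rates in a CSTR are evaluated at the outlet concentration: r_R = 0.122×0.9785^2 = 0.1168, r_S = 1.13×0.9785 = 1.106.
Overall selectivity = C_R/C_S = r_Rτ/(r_Sτ) = r_R/r_S = 0.106.

0.106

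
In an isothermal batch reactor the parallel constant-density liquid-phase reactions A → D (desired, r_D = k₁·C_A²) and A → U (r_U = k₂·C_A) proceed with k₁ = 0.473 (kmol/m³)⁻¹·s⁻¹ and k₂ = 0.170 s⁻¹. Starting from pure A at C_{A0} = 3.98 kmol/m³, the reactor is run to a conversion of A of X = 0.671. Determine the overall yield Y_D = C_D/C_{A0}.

0.585

C_A = C_{A0}(1−X) = 1.309 kmol/m³.
Along a PFR/batch, dC_U/dC_A = −r_U/(r_D+r_U) = −k₂/(k₂+k₁·C_A).
Integrating from C_{A0} to C_A: C_U = (0.170/0.473)·ln[(0.170+0.473·3.98)/(0.170+0.473·1.31)] = 0.3594·ln(2.053/0.7894) = 0.3435 kmol/m³.
Then C_D = (C_{A0}−C_A) − C_U = 2.671 − 0.3435 = 2.327 kmol/m³.
Y_D = C_D/C_{A0} = 2.327/3.98 = 0.585.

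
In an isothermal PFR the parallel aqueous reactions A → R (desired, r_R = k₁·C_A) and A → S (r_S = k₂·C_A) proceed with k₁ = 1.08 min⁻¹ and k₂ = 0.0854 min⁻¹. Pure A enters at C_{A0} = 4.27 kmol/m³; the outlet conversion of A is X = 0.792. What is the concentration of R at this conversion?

3.13 kmol/m³

C_A = C_{A0}(1−X) = 0.8882 kmol/m³.
Both paths are first order in A, so the instantaneous fraction to R is constant: dC_R/d(−C_A) = k₁/(k₁+k₂) = 0.9267.
C_R = 0.9267·(C_{A0}−C_A) = 0.9267×3.382 = 3.13 kmol/m³.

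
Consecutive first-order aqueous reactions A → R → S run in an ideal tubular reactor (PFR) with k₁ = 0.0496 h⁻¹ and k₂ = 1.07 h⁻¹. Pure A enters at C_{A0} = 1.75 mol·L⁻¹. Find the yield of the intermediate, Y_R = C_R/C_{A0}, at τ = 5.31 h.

Solving the coupled first-order balances gives C_R(τ) = [k₁/(k₂−k₁)]·C_{A0}·(e^(−k₁τ) − e^(−k₂τ)).
e^(−k₁τ) = e^(−0.0496×5.31) = e^(−0.2634) = 0.7685; e^(−k₂τ) = e^(−5.682) = 0.003408.
C_R = 0.0496×1.75/(1.07−0.0496) × (0.7685−0.003408) = 0.08506×0.7650 = 0.06508 mol·L⁻¹.
Y_R = C_R/C_{A0} = 0.06508/1.75 = 0.0372.

0.0372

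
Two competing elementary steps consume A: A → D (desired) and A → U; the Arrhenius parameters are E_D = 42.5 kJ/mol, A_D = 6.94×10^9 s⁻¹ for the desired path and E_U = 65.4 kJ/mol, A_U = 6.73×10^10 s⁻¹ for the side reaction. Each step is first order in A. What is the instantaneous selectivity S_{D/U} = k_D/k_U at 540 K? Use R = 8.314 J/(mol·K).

16.9

k_D/k_U = (A_D/A_U)·exp[−(E_D−E_U)/(RT)] = (A_D/A_U)·exp[(E_U−E_D)/(RT)].
(E_U−E_D)/(RT) = (65.4−42.5)×10³/(8.314×540) = 22900/4490 = 5.101.
k_D/k_U = (6.94×10^9/6.73×10^10)·exp(5.101) = 0.1031 × 164.1 = 16.9.
Since E_D < E_U, lowering the temperature improves selectivity toward D.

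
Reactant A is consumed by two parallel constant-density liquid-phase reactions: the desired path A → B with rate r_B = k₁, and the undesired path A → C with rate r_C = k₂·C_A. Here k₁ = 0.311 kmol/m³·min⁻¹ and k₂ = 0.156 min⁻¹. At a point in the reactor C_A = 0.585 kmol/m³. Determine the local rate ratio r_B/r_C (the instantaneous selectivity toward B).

3.41

S_{B/C} = r_B/r_C = (k₁)/(k₂·C_A) = (k₁/k₂)·C_A⁻¹.
= (0.311) / (0.156×0.5850) = 0.3110/0.09126 = 3.41.
The undesired path is higher order in A, so low C_A (CSTR or dilute feed) favours B.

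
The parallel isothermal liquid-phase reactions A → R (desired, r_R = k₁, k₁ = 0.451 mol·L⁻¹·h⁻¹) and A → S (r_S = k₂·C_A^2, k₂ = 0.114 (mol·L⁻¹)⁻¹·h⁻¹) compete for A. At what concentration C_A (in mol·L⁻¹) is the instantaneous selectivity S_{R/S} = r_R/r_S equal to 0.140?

5.32 mol·L⁻¹

S_{R/S} = (k₁/k₂)·C_A^-2 ⇒ C_A = (S·k₂/k₁)^(-0.5).
= (0.140×0.114/0.451)^(-0.5) = (0.03539)^(-0.5) = 5.32 mol·L⁻¹.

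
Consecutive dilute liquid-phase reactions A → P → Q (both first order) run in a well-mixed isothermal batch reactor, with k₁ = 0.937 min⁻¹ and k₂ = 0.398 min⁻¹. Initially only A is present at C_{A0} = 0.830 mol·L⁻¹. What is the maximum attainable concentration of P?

Evaluating C_P at t_opt = ln(k₂/k₁)/(k₂−k₁) gives C_{P,max}/C_{A0} = (k₁/k₂)^[k₂/(k₂−k₁)].
= (0.937/0.398)^(0.398/(0.398−0.937)) = (2.354)^(-0.7384) = 0.5314.
C_{P,max} = 0.5314×0.830 = 0.441 mol·L⁻¹.

0.441 mol·L⁻¹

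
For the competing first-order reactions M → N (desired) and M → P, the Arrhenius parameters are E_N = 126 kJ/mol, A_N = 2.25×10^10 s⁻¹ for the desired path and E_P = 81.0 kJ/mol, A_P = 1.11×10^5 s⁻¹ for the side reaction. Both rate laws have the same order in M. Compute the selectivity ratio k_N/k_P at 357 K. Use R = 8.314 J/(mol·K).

0.0528

k_N/k_P = (A_N/A_P)·exp[−(E_N−E_P)/(RT)] = (A_N/A_P)·exp[(E_P−E_N)/(RT)].
(E_P−E_N)/(RT) = (81.0−126)×10³/(8.314×357) = -45000/2968 = -15.16.
k_N/k_P = (2.25×10^10/1.11×10^5)·exp(-15.16) = 2.027×10^5 × 2.604×10^-7 = 0.0528.
Since E_N > E_P, raising the temperature improves selectivity toward N.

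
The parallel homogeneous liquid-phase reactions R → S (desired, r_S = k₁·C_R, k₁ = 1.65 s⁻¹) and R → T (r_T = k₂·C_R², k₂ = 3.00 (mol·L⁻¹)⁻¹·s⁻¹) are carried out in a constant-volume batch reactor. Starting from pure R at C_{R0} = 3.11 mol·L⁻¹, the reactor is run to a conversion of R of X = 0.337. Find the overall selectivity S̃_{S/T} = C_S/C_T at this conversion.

0.215

C_R = C_{R0}(1−X) = 2.062 mol·L⁻¹.
Along a PFR/batch, dC_S/dC_R = −r_S/(r_S+r_T) = −k₁/(k₁+k₂·C_R).
Integrating from C_{R0} to C_R: C_S = (1.65/3.00)·ln[(1.65+3.00·3.11)/(1.65+3.00·2.06)] = 0.5500·ln(10.98/7.836) = 0.1856 mol·L⁻¹.
C_T = (C_{R0}−C_R)−C_S = 0.8625 mol·L⁻¹; S̃_{S/T} = 0.1856/0.8625 = 0.215.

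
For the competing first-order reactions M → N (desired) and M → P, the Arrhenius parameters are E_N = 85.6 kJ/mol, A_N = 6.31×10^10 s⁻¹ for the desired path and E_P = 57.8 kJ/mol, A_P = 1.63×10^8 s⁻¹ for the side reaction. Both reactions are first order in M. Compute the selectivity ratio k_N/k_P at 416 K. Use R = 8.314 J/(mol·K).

0.125

k_N/k_P = (A_N/A_P)·exp[−(E_N−E_P)/(RT)] = (A_N/A_P)·exp[(E_P−E_N)/(RT)].
(E_P−E_N)/(RT) = (57.8−85.6)×10³/(8.314×416) = -27800/3459 = -8.038.
k_N/k_P = (6.31×10^10/1.63×10^8)·exp(-8.038) = 387.1 × 3.230×10^-4 = 0.125.
Since E_N > E_P, raising the temperature improves selectivity toward N.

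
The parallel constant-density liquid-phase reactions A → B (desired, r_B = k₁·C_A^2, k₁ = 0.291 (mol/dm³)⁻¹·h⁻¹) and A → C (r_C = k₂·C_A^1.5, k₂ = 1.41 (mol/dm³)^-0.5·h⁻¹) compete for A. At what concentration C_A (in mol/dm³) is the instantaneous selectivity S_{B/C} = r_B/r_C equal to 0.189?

0.839 mol/dm³

S_{B/C} = (k₁/k₂)·C_A^0.5 ⇒ C_A = (S·k₂/k₁)^(2).
= (0.189×1.41/0.291)^(2) = (0.9158)^(2) = 0.839 mol/dm³.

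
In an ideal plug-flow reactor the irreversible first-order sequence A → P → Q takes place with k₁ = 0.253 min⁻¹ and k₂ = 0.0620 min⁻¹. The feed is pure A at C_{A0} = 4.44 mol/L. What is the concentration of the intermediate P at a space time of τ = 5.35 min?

2.70 mol/L

For first-order series with pure A initially, C_P(τ) = k₁C_{A0}/(k₂−k₁)·(e^(−k₁τ) − e^(−k₂τ)).
e^(−k₁τ) = e^(−0.253×5.35) = e^(−1.354) = 0.2583; e^(−k₂τ) = e^(−0.3317) = 0.7177.
C_P = 0.253×4.44/(0.0620−0.253) × (0.2583−0.7177) = (-5.881)×(-0.4594) = 2.702 mol/L.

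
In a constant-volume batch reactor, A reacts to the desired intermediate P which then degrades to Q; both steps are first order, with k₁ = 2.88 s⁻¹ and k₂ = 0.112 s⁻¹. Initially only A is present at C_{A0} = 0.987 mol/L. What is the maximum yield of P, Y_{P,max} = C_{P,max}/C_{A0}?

0.877

At the optimum, C_{P,max}/C_{A0} = (k₁/k₂)^[k₂/(k₂−k₁)].
= (2.88/0.112)^(0.112/(0.112−2.88)) = (25.71)^(-0.04046) = 0.8769.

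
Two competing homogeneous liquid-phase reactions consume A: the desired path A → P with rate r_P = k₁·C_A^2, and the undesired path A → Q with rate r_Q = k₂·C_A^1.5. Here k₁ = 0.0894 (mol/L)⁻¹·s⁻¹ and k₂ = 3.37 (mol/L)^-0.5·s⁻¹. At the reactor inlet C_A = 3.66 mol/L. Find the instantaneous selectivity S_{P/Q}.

0.0508

S_{P/Q} = r_P/r_Q = (k₁·C_A^2)/(k₂·C_A^1.5) = (k₁/k₂)·C_A^0.5.
= (0.0894×3.660^2) / (3.37×3.660^1.5) = 1.198/23.60 = 0.0508.
Since the desired path is higher order in A, keeping C_A high (PFR or concentrated feed) favours P.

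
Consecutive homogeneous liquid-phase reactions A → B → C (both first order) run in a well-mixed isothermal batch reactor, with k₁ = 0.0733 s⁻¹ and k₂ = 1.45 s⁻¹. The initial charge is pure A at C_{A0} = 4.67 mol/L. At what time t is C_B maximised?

Setting dC_B/dt = 0 gives t_opt = ln(k₂/k₁)/(k₂−k₁).
= ln(1.45/0.0733)/(1.45−0.0733) = ln(19.78)/1.377 = 2.985/1.377 = 2.17 s.

2.17 s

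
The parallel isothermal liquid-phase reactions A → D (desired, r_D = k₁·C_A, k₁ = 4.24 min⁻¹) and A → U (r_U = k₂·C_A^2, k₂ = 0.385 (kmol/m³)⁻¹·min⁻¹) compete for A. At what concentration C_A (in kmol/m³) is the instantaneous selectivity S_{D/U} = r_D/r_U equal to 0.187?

S_{D/U} = (k₁/k₂)·C_A⁻¹ ⇒ C_A = (S·k₂/k₁)^(-1).
= (0.187×0.385/4.24)^(-1) = (0.01698)^(-1) = 58.9 kmol/m³.

58.9 kmol/m³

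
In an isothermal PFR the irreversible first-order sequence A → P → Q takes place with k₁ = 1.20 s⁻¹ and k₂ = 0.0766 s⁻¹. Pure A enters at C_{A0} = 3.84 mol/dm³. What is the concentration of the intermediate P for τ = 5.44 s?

2.70 mol/dm³

Solving the coupled first-order balances gives C_P(τ) = [k₁/(k₂−k₁)]·C_{A0}·(e^(−k₁τ) − e^(−k₂τ)).
e^(−k₁τ) = e^(−1.20×5.44) = e^(−6.528) = 0.001462; e^(−k₂τ) = e^(−0.4167) = 0.6592.
C_P = 1.20×3.84/(0.0766−1.20) × (0.001462−0.6592) = (-4.102)×(-0.6578) = 2.698 mol/dm³.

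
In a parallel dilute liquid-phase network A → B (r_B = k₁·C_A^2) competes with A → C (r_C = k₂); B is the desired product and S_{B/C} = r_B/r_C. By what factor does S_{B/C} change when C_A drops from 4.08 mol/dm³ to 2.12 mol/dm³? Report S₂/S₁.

0.270

S_{B/C} = (k₁/k₂)·C_A^2, so S₂/S₁ = (C_{A,2}/C_{A,1})^2.
= (2.12/4.08)^2 = (0.5196)^2 = 0.270.
Selectivity toward B falls as C_A falls — high-concentration operation is favoured.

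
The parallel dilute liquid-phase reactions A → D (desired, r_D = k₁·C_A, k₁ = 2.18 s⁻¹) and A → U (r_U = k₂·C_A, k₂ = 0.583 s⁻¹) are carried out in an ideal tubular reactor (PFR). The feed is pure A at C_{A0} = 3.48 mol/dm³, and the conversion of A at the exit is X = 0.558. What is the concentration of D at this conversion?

1.53 mol/dm³

C_A = C_{A0}(1−X) = 1.538 mol/dm³.
Both paths are first order in A, so the instantaneous fraction to D is constant: dC_D/d(−C_A) = k₁/(k₁+k₂) = 0.7890.
C_D = 0.7890·(C_{A0}−C_A) = 0.7890×1.942 = 1.53 mol/dm³.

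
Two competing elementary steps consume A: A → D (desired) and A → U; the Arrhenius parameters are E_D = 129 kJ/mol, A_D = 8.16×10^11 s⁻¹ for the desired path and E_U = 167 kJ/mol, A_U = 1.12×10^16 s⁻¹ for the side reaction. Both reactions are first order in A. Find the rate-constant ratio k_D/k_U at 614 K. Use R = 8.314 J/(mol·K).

0.125

Since both paths have the same order in A, the concentration cancels and S_{D/U} = k_D/k_U = (A_D/A_U)·exp[(E_U−E_D)/(RT)].
(E_U−E_D)/(RT) = (167−129)×10³/(8.314×614) = 38000/5105 = 7.444.
k_D/k_U = (8.16×10^11/1.12×10^16)·exp(7.444) = 7.286×10^-5 × 1710 = 0.125.
Since E_D < E_U, lowering the temperature improves selectivity toward D.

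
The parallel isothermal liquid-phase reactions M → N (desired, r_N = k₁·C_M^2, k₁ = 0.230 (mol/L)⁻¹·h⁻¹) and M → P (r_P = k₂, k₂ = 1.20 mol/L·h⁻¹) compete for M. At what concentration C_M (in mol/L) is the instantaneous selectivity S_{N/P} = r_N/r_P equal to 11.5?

7.75 mol/L

S_{N/P} = (k₁/k₂)·C_M^2 ⇒ C_M = (S·k₂/k₁)^(0.5).
= (11.5×1.20/0.230)^(0.5) = (60.00)^(0.5) = 7.75 mol/L.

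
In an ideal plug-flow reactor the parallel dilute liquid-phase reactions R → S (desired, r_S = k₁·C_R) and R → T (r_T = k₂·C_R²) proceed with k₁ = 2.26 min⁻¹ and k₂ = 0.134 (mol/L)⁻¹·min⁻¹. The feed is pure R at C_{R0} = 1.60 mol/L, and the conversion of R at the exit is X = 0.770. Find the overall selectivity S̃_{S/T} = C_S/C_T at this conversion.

17.3

C_R = C_{R0}(1−X) = 0.3680 mol/L.
Along a PFR/batch, dC_S/dC_R = −r_S/(r_S+r_T) = −k₁/(k₁+k₂·C_R).
Integrating from C_{R0} to C_R: C_S = (2.26/0.134)·ln[(2.26+0.134·1.60)/(2.26+0.134·0.368)] = 16.87·ln(2.474/2.309) = 1.165 mol/L.
C_T = (C_{R0}−C_R)−C_S = 0.06745 mol/L; S̃_{S/T} = 1.165/0.06745 = 17.3.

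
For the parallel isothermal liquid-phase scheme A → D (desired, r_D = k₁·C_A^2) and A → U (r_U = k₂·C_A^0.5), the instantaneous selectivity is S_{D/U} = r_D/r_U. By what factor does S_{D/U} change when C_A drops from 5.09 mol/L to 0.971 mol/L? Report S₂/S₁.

S_{D/U} = (k₁/k₂)·C_A^1.5, so S₂/S₁ = (C_{A,2}/C_{A,1})^1.5.
= (0.971/5.09)^1.5 = (0.1908)^1.5 = 0.0833.
Selectivity toward D falls as C_A falls — high-concentration operation is favoured.

0.0833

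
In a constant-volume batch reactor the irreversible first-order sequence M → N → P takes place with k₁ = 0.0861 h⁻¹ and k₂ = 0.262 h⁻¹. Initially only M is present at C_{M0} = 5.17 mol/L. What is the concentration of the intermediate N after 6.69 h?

0.984 mol/L

For first-order series with pure M initially, C_N(t) = k₁C_{M0}/(k₂−k₁)·(e^(−k₁t) − e^(−k₂t)).
e^(−k₁t) = e^(−0.0861×6.69) = e^(−0.5760) = 0.5621; e^(−k₂t) = e^(−1.753) = 0.1733.
C_N = 0.0861×5.17/(0.262−0.0861) × (0.5621−0.1733) = 2.531×0.3888 = 0.9840 mol/L.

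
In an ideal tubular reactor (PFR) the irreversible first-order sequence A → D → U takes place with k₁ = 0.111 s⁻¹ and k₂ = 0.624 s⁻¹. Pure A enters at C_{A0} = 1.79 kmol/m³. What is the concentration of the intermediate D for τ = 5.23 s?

0.202 kmol/m³

For first-order series with pure A initially, C_D(τ) = k₁C_{A0}/(k₂−k₁)·(e^(−k₁τ) − e^(−k₂τ)).
e^(−k₁τ) = e^(−0.111×5.23) = e^(−0.5805) = 0.5596; e^(−k₂τ) = e^(−3.264) = 0.03825.
C_D = 0.111×1.79/(0.624−0.111) × (0.5596−0.03825) = 0.3873×0.5213 = 0.2019 kmol/m³.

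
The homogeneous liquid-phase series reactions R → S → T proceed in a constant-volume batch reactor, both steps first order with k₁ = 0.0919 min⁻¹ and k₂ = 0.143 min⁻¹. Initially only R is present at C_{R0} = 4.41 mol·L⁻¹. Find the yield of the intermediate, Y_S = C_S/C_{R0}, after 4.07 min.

The intermediate concentration in a first-order A→B→C sequence is C_S = k₁C_{R0}(e^(−k₁t) − e^(−k₂t))/(k₂−k₁).
e^(−k₁t) = e^(−0.0919×4.07) = e^(−0.3740) = 0.6880; e^(−k₂t) = e^(−0.5820) = 0.5588.
C_S = 0.0919×4.41/(0.143−0.0919) × (0.6880−0.5588) = 7.931×0.1292 = 1.025 mol·L⁻¹.
Y_S = C_S/C_{R0} = 1.025/4.41 = 0.232.

0.232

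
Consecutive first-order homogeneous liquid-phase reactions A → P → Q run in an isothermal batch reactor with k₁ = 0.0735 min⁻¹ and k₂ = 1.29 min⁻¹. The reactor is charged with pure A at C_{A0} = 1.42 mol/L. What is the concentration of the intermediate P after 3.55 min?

0.0652 mol/L

For first-order series with pure A initially, C_P(t) = k₁C_{A0}/(k₂−k₁)·(e^(−k₁t) − e^(−k₂t)).
e^(−k₁t) = e^(−0.0735×3.55) = e^(−0.2609) = 0.7703; e^(−k₂t) = e^(−4.579) = 0.01026.
C_P = 0.0735×1.42/(1.29−0.0735) × (0.7703−0.01026) = 0.08580×0.7601 = 0.06521 mol/L.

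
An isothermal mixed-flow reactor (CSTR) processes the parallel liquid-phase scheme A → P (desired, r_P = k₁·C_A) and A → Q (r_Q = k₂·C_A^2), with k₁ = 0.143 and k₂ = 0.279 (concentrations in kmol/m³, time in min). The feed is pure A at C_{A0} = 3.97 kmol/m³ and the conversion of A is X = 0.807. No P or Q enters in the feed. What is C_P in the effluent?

Exit C_A = C_{A0}(1−X) = 3.97×0.193 = 0.7662 kmol/m³.
A CSTR operates uniformly at the exit composition, giving r_P = 0.1096 and r_Q = 0.1638 (each k·C_A^n at C_A = 0.7662).
Fraction of consumed A going to P: r_P/(r_P+r_Q) = 0.4008.
C_P = 0.4008·C_{A0}·X = 0.4008×3.97×0.807 = 1.28 kmol/m³.

1.28 kmol/m³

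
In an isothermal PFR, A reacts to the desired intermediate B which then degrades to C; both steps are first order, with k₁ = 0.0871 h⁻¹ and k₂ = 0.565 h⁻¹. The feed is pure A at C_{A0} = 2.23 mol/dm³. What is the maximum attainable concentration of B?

At the optimum, C_{B,max}/C_{A0} = (k₁/k₂)^[k₂/(k₂−k₁)].
= (0.0871/0.565)^(0.565/(0.565−0.0871)) = (0.1542)^(1.182) = 0.1096.
C_{B,max} = 0.1096×2.23 = 0.244 mol/dm³.

0.244 mol/dm³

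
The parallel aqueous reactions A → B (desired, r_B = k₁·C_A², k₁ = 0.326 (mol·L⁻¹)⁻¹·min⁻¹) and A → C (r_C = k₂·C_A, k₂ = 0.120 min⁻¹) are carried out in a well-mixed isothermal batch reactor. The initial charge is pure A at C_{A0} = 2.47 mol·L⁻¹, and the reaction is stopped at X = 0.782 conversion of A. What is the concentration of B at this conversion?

1.51 mol·L⁻¹

C_A = C_{A0}(1−X) = 0.5385 mol·L⁻¹.
Along a PFR/batch, dC_C/dC_A = −r_C/(r_B+r_C) = −k₂/(k₂+k₁·C_A).
Integrating from C_{A0} to C_A: C_C = (0.120/0.326)·ln[(0.120+0.326·2.47)/(0.120+0.326·0.538)] = 0.3681·ln(0.9252/0.2955) = 0.4201 mol·L⁻¹.
Then C_B = (C_{A0}−C_A) − C_C = 1.932 − 0.4201 = 1.511 mol·L⁻¹.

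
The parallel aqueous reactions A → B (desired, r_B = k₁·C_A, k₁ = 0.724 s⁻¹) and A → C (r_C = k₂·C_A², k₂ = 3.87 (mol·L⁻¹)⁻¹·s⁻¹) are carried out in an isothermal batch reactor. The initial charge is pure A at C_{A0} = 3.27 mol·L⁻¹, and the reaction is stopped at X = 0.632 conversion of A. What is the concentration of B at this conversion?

C_A = C_{A0}(1−X) = 1.203 mol·L⁻¹.
Along a PFR/batch, dC_B/dC_A = −r_B/(r_B+r_C) = −k₁/(k₁+k₂·C_A).
Integrating from C_{A0} to C_A: C_B = (0.724/3.87)·ln[(0.724+3.87·3.27)/(0.724+3.87·1.20)] = 0.1871·ln(13.38/5.381) = 0.1704 mol·L⁻¹.

0.170 mol·L⁻¹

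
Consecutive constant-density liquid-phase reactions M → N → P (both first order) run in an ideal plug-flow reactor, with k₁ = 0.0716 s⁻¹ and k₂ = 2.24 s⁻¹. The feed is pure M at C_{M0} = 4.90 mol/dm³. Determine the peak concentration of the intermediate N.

At the optimum, C_{N,max}/C_{M0} = (k₁/k₂)^[k₂/(k₂−k₁)].
= (0.0716/2.24)^(2.24/(2.24−0.0716)) = (0.03196)^(1.033) = 0.02853.
C_{N,max} = 0.02853×4.90 = 0.140 mol/dm³.

0.140 mol/dm³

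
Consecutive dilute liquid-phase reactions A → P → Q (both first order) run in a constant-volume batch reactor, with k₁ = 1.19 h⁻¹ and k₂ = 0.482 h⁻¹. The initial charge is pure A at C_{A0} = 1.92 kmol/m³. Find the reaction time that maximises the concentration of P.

1.28 h

For first-order series the maximum of C_P occurs at t_opt = ln(k₂/k₁)/(k₂−k₁).
= ln(0.482/1.19)/(0.482−1.19) = ln(0.4050)/-0.7080 = -0.9038/-0.7080 = 1.28 h.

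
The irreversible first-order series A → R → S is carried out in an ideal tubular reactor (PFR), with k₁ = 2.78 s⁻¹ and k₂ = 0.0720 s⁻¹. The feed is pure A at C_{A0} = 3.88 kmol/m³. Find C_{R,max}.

At the optimum, C_{R,max}/C_{A0} = (k₁/k₂)^[k₂/(k₂−k₁)].
= (2.78/0.0720)^(0.0720/(0.0720−2.78)) = (38.61)^(-0.02659) = 0.9074.
C_{R,max} = 0.9074×3.88 = 3.52 kmol/m³.

3.52 kmol/m³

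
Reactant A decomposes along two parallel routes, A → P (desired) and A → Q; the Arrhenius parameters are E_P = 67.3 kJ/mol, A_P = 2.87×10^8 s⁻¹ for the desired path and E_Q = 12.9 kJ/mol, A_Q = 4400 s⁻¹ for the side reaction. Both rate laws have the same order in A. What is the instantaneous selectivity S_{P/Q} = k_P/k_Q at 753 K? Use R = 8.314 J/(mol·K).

11.0

With equal orders, S_{P/Q} = k_P/k_Q = (A_P/A_Q)·exp[(E_Q−E_P)/(RT)].
(E_Q−E_P)/(RT) = (12.9−67.3)×10³/(8.314×753) = -54400/6260 = -8.689.
k_P/k_Q = (2.87×10^8/4400)·exp(-8.689) = 65227 × 1.683×10^-4 = 11.0.
Since E_P > E_Q, raising the temperature improves selectivity toward P.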